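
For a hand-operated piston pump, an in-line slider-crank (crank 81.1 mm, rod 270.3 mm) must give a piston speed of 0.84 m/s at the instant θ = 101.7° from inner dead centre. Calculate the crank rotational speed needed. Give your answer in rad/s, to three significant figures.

For an in-line slider-crank, |v_piston| = rω|sinθ|·[1 + r cosθ/√(L² − r² sin²θ)].
With r = 0.0811 m, L = 0.2703 m, θ = 101.7°: the bracketed kinematic factor |dx/dθ| = 0.07436 m.
ω = v/|dx/dθ| = 0.84/0.07436 = 11.296 rad/s.

11.3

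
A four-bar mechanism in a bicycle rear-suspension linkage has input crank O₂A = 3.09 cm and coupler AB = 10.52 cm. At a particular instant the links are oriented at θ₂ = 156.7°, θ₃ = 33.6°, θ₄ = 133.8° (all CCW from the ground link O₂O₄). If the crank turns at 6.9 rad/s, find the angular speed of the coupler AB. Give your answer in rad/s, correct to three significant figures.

0.801

ω₂ = 6.9 rad/s
Differentiating the loop-closure r₂e^{iθ₂}+r₃e^{iθ₃}=r₁+r₄e^{iθ₄} gives r₂ω₂e^{iθ₂}+r₃ω₃e^{iθ₃}=r₄ω₄e^{iθ₄}.
Eliminating the other unknown: ω₃ = r₂ω₂ sin(θ₄−θ₂) / [r₃ sin(θ₃−θ₄)].
Numerator sine = -0.38912; denominator sine = -0.98420.
Result = 0.0309·6.9·(-0.38912) / (0.1052·(-0.98420)) = +0.80131 rad/s; magnitude 0.80131 rad/s.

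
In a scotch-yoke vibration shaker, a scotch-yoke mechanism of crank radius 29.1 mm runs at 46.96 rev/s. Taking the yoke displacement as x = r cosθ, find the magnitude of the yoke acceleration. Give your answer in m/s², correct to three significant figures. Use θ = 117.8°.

1180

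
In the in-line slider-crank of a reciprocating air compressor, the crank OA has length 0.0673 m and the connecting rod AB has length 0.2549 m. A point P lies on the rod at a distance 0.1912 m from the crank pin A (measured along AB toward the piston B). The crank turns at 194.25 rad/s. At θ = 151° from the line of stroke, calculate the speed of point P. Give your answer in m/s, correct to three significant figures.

ω = 194.2 rad/s.  Crank-pin speed |V_A| = rω = 13.073 m/s, perpendicular to OA.
Rod angle: sinφ = −(r/L) sinθ ⇒ φ = -7.354°; ω_rod = −rω cosθ/√(L²−r²sin²θ) = +45.229 rad/s.
V_P = V_A + ω_rod × AP, with AP = 0.1912 m along the rod.
Components: V_Px = −rω sinθ − a·ω_rod·sinφ = -5.231 m/s;  V_Py = rω cosθ + a·ω_rod·cosφ = -2.8574 m/s.
|V_P| = √(V_Px² + V_Py²) = 5.9605 m/s.

5.96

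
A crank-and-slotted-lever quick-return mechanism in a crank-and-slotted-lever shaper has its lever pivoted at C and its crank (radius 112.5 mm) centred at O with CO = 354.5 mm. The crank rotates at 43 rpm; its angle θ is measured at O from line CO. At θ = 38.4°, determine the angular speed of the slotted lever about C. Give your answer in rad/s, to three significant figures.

ω = 4.503 rad/s (from 43 rpm).
Crank pin A relative to C: A = (d + r cosθ, r sinθ); lever angle φ = atan2(r sinθ, d + r cosθ).
Differentiating tanφ: φ̇ = rω(d cosθ + r)/(d² + r² + 2dr cosθ).
d² + r² + 2dr cosθ = |CA|² = 0.200836 m²;  d cosθ + r = +0.39032 m.
|ω_lever| = |0.1125·4.503·+0.39032| / 0.200836 = 0.98453 rad/s.

0.985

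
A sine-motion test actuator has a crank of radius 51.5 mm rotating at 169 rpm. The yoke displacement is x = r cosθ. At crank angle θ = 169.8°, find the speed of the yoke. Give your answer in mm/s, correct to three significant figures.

ω = 17.7 rad/s (from 169 rpm).
x = r cosθ ⇒ ẋ = −rω sinθ.
|v| = rω|sinθ| = 0.0515·17.7·|sin 169.8°| = 0.1614 m/s = 161.4 mm/s.

161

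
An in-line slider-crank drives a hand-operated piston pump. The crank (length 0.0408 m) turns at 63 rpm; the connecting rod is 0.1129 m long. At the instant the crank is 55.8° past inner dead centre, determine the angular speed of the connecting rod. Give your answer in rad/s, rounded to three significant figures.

1.40

ω = 6.597 rad/s (converted from 63 rpm).
The rod makes angle φ with the slider axis where L sinφ = r sinθ; differentiating, L cosφ·φ̇ = r ω cosθ.
L cosφ = √(L² − r² sin²θ) = 0.10774 m.
|ω_rod| = r ω |cosθ| / √(L² − r² sin²θ) = 0.0408·6.597·0.56208/0.10774 = 1.4043 rad/s.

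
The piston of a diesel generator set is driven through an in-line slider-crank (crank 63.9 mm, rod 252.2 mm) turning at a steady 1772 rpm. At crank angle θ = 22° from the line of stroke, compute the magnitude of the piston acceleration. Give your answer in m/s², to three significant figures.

2450

ω = 2π·1772/60 = 185.6 rad/s
x(θ) = r cosθ + √(L² − r² sin²θ); with ω constant, a = ω²·d²x/dθ².
d²x/dθ² = −r cosθ − r²(cos2θ)/√u − r⁴ sin²2θ/(4u^{3/2}),  u = L² − r² sin²θ = 0.0630318 m².
Substituting r = 0.0639 m, L = 0.2522 m, θ = 22°: d²x/dθ² = -0.071073 m.
a = ω²·d²x/dθ² = (185.6)²·(-0.071073) = -2447.3 m/s²;  |a| = 2447.3 m/s².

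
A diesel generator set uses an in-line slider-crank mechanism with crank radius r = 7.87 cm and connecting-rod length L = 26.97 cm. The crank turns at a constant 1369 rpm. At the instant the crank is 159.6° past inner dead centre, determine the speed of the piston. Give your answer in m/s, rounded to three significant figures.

2.85

ω = 2π·1369/60 = 143.4 rad/s
For an in-line slider-crank, x = r cosθ + √(L² − r² sin²θ), so v = −rω sinθ·[1 + r cosθ/√(L² − r² sin²θ)].
With r = 0.0787 m, L = 0.2697 m, θ = 159.6°: √(L² − r² sin²θ) = 0.2683 m.
v = −0.0787·143.4·0.34857·[1 + 0.0787·-0.93728/0.2683] = -2.8515 m/s.
|v| = 2.8515 m/s.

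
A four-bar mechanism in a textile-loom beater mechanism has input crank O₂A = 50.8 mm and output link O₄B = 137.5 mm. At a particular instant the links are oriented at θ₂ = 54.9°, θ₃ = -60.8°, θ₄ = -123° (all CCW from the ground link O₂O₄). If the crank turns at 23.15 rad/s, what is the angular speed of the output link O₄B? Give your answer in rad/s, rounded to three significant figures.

ω₂ = 23.15 rad/s
Differentiating the loop-closure r₂e^{iθ₂}+r₃e^{iθ₃}=r₁+r₄e^{iθ₄} gives r₂ω₂e^{iθ₂}+r₃ω₃e^{iθ₃}=r₄ω₄e^{iθ₄}.
Eliminating the other unknown: ω₄ = r₂ω₂ sin(θ₂−θ₃) / [r₄ sin(θ₄−θ₃)].
Numerator sine = +0.90108; denominator sine = -0.88458.
Result = 0.0508·23.15·(+0.90108) / (0.1375·(-0.88458)) = -8.7124 rad/s; magnitude 8.7124 rad/s.

8.71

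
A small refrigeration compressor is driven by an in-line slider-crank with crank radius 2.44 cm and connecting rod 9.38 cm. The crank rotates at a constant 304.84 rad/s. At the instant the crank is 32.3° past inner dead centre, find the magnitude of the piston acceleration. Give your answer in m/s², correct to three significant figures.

ω = 304.8 rad/s
x(θ) = r cosθ + √(L² − r² sin²θ); with ω constant, a = ω²·d²x/dθ².
d²x/dθ² = −r cosθ − r²(cos2θ)/√u − r⁴ sin²2θ/(4u^{3/2}),  u = L² − r² sin²θ = 0.00862845 m².
Substituting r = 0.0244 m, L = 0.0938 m, θ = 32.3°: d²x/dθ² = -0.023464 m.
a = ω²·d²x/dθ² = (304.8)²·(-0.023464) = -2180.4 m/s²;  |a| = 2180.4 m/s².

2180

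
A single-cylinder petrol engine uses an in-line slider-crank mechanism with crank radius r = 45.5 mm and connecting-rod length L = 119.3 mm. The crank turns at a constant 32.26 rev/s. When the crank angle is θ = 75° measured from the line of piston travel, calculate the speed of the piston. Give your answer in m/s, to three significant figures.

9.85

ω = 2π·32.3 = 202.7 rad/s
For an in-line slider-crank, x = r cosθ + √(L² − r² sin²θ), so v = −rω sinθ·[1 + r cosθ/√(L² − r² sin²θ)].
With r = 0.0455 m, L = 0.1193 m, θ = 75°: √(L² − r² sin²θ) = 0.11091 m.
v = −0.0455·202.7·0.96593·[1 + 0.0455·0.25882/0.11091] = -9.8543 m/s.
|v| = 9.8543 m/s.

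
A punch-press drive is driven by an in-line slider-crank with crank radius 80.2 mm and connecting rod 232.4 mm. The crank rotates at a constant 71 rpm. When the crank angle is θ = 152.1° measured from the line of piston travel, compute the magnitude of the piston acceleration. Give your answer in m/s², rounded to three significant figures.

3.01

ω = 2π·71/60 = 7.435 rad/s
x(θ) = r cosθ + √(L² − r² sin²θ); with ω constant, a = ω²·d²x/dθ².
d²x/dθ² = −r cosθ − r²(cos2θ)/√u − r⁴ sin²2θ/(4u^{3/2}),  u = L² − r² sin²θ = 0.0526014 m².
Substituting r = 0.0802 m, L = 0.2324 m, θ = 152.1°: d²x/dθ² = +0.054528 m.
a = ω²·d²x/dθ² = (7.435)²·(+0.054528) = +3.0144 m/s²;  |a| = 3.0144 m/s².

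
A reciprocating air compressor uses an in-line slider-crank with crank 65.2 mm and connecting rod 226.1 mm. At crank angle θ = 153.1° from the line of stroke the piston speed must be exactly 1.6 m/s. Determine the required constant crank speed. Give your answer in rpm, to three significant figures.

For an in-line slider-crank, |v_piston| = rω|sinθ|·[1 + r cosθ/√(L² − r² sin²θ)].
With r = 0.0652 m, L = 0.2261 m, θ = 153.1°: the bracketed kinematic factor |dx/dθ| = 0.021847 m.
ω = v/|dx/dθ| = 1.6/0.021847 = 73.236 rad/s.
N = 60ω/(2π) = 699.35 rpm.

699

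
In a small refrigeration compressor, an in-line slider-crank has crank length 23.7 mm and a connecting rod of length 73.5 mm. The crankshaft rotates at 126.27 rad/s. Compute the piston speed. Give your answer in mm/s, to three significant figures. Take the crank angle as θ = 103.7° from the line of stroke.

ω = 126.3 rad/s
For an in-line slider-crank, x = r cosθ + √(L² − r² sin²θ), so v = −rω sinθ·[1 + r cosθ/√(L² − r² sin²θ)].
With r = 0.0237 m, L = 0.0735 m, θ = 103.7°: √(L² − r² sin²θ) = 0.0698 m.
v = −0.0237·126.3·0.97155·[1 + 0.0237·-0.23684/0.0698] = -2.6737 m/s.
|v| = 2.6737 m/s = 2673.7 mm/s.

2670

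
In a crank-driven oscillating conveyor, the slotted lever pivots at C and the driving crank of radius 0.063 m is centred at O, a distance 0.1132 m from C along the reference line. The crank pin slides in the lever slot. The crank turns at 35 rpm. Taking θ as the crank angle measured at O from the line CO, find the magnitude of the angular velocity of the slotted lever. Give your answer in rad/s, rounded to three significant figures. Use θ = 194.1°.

3.66

ω = 3.665 rad/s (from 35 rpm).
Crank pin A relative to C: A = (d + r cosθ, r sinθ); lever angle φ = atan2(r sinθ, d + r cosθ).
Differentiating tanφ: φ̇ = rω(d cosθ + r)/(d² + r² + 2dr cosθ).
d² + r² + 2dr cosθ = |CA|² = 0.00294976 m²;  d cosθ + r = -0.04679 m.
|ω_lever| = |0.063·3.665·-0.04679| / 0.00294976 = 3.6627 rad/s.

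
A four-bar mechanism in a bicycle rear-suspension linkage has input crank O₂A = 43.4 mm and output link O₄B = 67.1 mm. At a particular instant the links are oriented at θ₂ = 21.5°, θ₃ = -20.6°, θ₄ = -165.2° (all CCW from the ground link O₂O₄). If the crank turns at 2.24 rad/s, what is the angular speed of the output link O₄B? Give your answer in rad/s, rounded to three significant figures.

1.68

ω₂ = 2.24 rad/s
Differentiating the loop-closure r₂e^{iθ₂}+r₃e^{iθ₃}=r₁+r₄e^{iθ₄} gives r₂ω₂e^{iθ₂}+r₃ω₃e^{iθ₃}=r₄ω₄e^{iθ₄}.
Eliminating the other unknown: ω₄ = r₂ω₂ sin(θ₂−θ₃) / [r₄ sin(θ₄−θ₃)].
Numerator sine = +0.67043; denominator sine = -0.57928.
Result = 0.0434·2.24·(+0.67043) / (0.0671·(-0.57928)) = -1.6768 rad/s; magnitude 1.6768 rad/s.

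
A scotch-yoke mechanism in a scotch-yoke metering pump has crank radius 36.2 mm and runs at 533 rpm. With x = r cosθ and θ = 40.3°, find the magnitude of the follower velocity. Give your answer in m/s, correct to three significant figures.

1.31

ω = 55.82 rad/s (from 533 rpm).
x = r cosθ ⇒ ẋ = −rω sinθ.
|v| = rω|sinθ| = 0.0362·55.82·|sin 40.3°| = 1.3069 m/s.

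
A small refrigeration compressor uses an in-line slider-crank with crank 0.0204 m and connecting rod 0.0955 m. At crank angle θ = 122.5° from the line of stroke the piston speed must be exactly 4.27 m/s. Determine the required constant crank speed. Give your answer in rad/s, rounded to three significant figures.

281

For an in-line slider-crank, |v_piston| = rω|sinθ|·[1 + r cosθ/√(L² − r² sin²θ)].
With r = 0.0204 m, L = 0.0955 m, θ = 122.5°: the bracketed kinematic factor |dx/dθ| = 0.015198 m.
ω = v/|dx/dθ| = 4.27/0.015198 = 280.96 rad/s.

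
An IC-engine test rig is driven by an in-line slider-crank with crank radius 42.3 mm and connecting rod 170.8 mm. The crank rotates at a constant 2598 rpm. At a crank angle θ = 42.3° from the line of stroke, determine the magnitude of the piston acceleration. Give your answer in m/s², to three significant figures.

2400

ω = 2π·2598/60 = 272.1 rad/s
x(θ) = r cosθ + √(L² − r² sin²θ); with ω constant, a = ω²·d²x/dθ².
d²x/dθ² = −r cosθ − r²(cos2θ)/√u − r⁴ sin²2θ/(4u^{3/2}),  u = L² − r² sin²θ = 0.0283622 m².
Substituting r = 0.0423 m, L = 0.1708 m, θ = 42.3°: d²x/dθ² = -0.032452 m.
a = ω²·d²x/dθ² = (272.1)²·(-0.032452) = -2402 m/s²;  |a| = 2402 m/s².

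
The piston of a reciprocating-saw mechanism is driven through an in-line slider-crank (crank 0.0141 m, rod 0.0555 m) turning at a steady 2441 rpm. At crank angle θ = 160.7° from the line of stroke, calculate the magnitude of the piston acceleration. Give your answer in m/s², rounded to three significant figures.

684

ω = 2π·2441/60 = 255.6 rad/s
x(θ) = r cosθ + √(L² − r² sin²θ); with ω constant, a = ω²·d²x/dθ².
d²x/dθ² = −r cosθ − r²(cos2θ)/√u − r⁴ sin²2θ/(4u^{3/2}),  u = L² − r² sin²θ = 0.00305853 m².
Substituting r = 0.0141 m, L = 0.0555 m, θ = 160.7°: d²x/dθ² = +0.010475 m.
a = ω²·d²x/dθ² = (255.6)²·(+0.010475) = +684.48 m/s²;  |a| = 684.48 m/s².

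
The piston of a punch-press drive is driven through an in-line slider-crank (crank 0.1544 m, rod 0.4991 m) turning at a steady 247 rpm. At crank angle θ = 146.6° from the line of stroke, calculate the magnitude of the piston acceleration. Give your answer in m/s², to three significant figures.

ω = 2π·247/60 = 25.87 rad/s
x(θ) = r cosθ + √(L² − r² sin²θ); with ω constant, a = ω²·d²x/dθ².
d²x/dθ² = −r cosθ − r²(cos2θ)/√u − r⁴ sin²2θ/(4u^{3/2}),  u = L² − r² sin²θ = 0.241877 m².
Substituting r = 0.1544 m, L = 0.4991 m, θ = 146.6°: d²x/dθ² = +0.1088 m.
a = ω²·d²x/dθ² = (25.87)²·(+0.1088) = +72.789 m/s²;  |a| = 72.789 m/s².

72.8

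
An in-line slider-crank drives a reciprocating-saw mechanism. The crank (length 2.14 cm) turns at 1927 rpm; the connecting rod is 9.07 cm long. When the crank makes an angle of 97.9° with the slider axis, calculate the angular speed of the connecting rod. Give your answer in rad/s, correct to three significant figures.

6.73

ω = 201.8 rad/s (converted from 1927 rpm).
The rod makes angle φ with the slider axis where L sinφ = r sinθ; differentiating, L cosφ·φ̇ = r ω cosθ.
L cosφ = √(L² − r² sin²θ) = 0.088188 m.
|ω_rod| = r ω |cosθ| / √(L² − r² sin²θ) = 0.0214·201.8·0.13744/0.088188 = 6.7304 rad/s.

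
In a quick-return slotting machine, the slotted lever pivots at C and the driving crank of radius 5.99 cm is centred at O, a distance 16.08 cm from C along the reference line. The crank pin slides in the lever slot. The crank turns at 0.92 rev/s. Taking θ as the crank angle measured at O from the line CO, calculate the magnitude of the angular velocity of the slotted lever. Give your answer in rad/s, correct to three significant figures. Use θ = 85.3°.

0.816

ω = 5.781 rad/s (from 0.92 rev/s).
Crank pin A relative to C: A = (d + r cosθ, r sinθ); lever angle φ = atan2(r sinθ, d + r cosθ).
Differentiating tanφ: φ̇ = rω(d cosθ + r)/(d² + r² + 2dr cosθ).
d² + r² + 2dr cosθ = |CA|² = 0.0310231 m²;  d cosθ + r = +0.073076 m.
|ω_lever| = |0.0599·5.781·+0.073076| / 0.0310231 = 0.81561 rad/s.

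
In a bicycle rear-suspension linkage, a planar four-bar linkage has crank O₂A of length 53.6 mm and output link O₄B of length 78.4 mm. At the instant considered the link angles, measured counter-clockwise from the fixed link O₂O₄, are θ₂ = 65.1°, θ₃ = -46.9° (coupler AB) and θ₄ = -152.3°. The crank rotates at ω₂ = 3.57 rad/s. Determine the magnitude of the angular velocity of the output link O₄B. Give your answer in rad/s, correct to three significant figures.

ω₂ = 3.57 rad/s
Differentiating the loop-closure r₂e^{iθ₂}+r₃e^{iθ₃}=r₁+r₄e^{iθ₄} gives r₂ω₂e^{iθ₂}+r₃ω₃e^{iθ₃}=r₄ω₄e^{iθ₄}.
Eliminating the other unknown: ω₄ = r₂ω₂ sin(θ₂−θ₃) / [r₄ sin(θ₄−θ₃)].
Numerator sine = +0.92718; denominator sine = -0.96410.
Result = 0.0536·3.57·(+0.92718) / (0.0784·(-0.96410)) = -2.3473 rad/s; magnitude 2.3473 rad/s.

2.35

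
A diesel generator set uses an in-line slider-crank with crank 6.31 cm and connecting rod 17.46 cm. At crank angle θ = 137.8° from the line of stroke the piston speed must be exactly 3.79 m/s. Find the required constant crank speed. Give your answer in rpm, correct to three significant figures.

For an in-line slider-crank, |v_piston| = rω|sinθ|·[1 + r cosθ/√(L² − r² sin²θ)].
With r = 0.0631 m, L = 0.1746 m, θ = 137.8°: the bracketed kinematic factor |dx/dθ| = 0.030688 m.
ω = v/|dx/dθ| = 3.79/0.030688 = 123.5 rad/s.
N = 60ω/(2π) = 1179.3 rpm.

1180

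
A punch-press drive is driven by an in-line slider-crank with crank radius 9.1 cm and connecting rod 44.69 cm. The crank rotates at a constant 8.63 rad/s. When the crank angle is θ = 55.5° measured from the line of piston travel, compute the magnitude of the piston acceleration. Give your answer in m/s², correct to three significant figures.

3.35

ω = 8.63 rad/s
x(θ) = r cosθ + √(L² − r² sin²θ); with ω constant, a = ω²·d²x/dθ².
d²x/dθ² = −r cosθ − r²(cos2θ)/√u − r⁴ sin²2θ/(4u^{3/2}),  u = L² − r² sin²θ = 0.194095 m².
Substituting r = 0.091 m, L = 0.4469 m, θ = 55.5°: d²x/dθ² = -0.044982 m.
a = ω²·d²x/dθ² = (8.63)²·(-0.044982) = -3.3501 m/s²;  |a| = 3.3501 m/s².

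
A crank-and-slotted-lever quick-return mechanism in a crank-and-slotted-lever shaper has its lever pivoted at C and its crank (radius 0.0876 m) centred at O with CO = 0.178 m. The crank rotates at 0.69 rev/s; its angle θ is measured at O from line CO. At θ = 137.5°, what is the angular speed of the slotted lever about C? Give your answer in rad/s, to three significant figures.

1.01

ω = 4.335 rad/s (from 0.69 rev/s).
Crank pin A relative to C: A = (d + r cosθ, r sinθ); lever angle φ = atan2(r sinθ, d + r cosθ).
Differentiating tanφ: φ̇ = rω(d cosθ + r)/(d² + r² + 2dr cosθ).
d² + r² + 2dr cosθ = |CA|² = 0.0163653 m²;  d cosθ + r = -0.043635 m.
|ω_lever| = |0.0876·4.335·-0.043635| / 0.0163653 = 1.0126 rad/s.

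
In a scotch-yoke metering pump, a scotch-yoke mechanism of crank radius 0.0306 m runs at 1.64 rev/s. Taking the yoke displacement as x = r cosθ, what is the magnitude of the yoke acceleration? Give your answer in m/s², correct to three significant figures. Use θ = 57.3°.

1.76

ω = 10.3 rad/s (from 1.64 rev/s).
x = r cosθ ⇒ ẍ = −rω² cosθ (ω constant).
|a| = rω²|cosθ| = 0.0306·(10.3)²·|cos 57.3°| = 1.7553 m/s².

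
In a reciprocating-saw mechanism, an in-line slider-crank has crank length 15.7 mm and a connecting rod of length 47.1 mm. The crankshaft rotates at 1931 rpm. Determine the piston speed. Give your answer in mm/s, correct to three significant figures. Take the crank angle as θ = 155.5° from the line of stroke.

913

ω = 2π·1931/60 = 202.2 rad/s
For an in-line slider-crank, x = r cosθ + √(L² − r² sin²θ), so v = −rω sinθ·[1 + r cosθ/√(L² − r² sin²θ)].
With r = 0.0157 m, L = 0.0471 m, θ = 155.5°: √(L² − r² sin²θ) = 0.046648 m.
v = −0.0157·202.2·0.41469·[1 + 0.0157·-0.90996/0.046648] = -0.91334 m/s.
|v| = 0.91334 m/s = 913.34 mm/s.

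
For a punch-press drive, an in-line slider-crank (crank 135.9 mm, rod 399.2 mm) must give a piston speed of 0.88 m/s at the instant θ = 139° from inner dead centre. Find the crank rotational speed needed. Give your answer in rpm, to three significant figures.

128

For an in-line slider-crank, |v_piston| = rω|sinθ|·[1 + r cosθ/√(L² − r² sin²θ)].
With r = 0.1359 m, L = 0.3992 m, θ = 139°: the bracketed kinematic factor |dx/dθ| = 0.065658 m.
ω = v/|dx/dθ| = 0.88/0.065658 = 13.403 rad/s.
N = 60ω/(2π) = 127.99 rpm.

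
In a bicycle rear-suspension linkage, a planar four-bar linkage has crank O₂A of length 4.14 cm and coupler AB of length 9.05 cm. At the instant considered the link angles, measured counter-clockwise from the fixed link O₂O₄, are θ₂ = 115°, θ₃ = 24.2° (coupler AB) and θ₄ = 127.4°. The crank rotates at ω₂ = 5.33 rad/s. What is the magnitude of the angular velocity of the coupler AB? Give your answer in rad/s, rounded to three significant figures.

ω₂ = 5.33 rad/s
Differentiating the loop-closure r₂e^{iθ₂}+r₃e^{iθ₃}=r₁+r₄e^{iθ₄} gives r₂ω₂e^{iθ₂}+r₃ω₃e^{iθ₃}=r₄ω₄e^{iθ₄}.
Eliminating the other unknown: ω₃ = r₂ω₂ sin(θ₄−θ₂) / [r₃ sin(θ₃−θ₄)].
Numerator sine = +0.21474; denominator sine = -0.97358.
Result = 0.0414·5.33·(+0.21474) / (0.0905·(-0.97358)) = -0.53779 rad/s; magnitude 0.53779 rad/s.

0.538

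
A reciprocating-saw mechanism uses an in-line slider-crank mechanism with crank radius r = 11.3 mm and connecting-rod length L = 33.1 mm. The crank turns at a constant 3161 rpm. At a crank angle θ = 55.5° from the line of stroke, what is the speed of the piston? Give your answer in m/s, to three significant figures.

ω = 2π·3161/60 = 331 rad/s
For an in-line slider-crank, x = r cosθ + √(L² − r² sin²θ), so v = −rω sinθ·[1 + r cosθ/√(L² − r² sin²θ)].
With r = 0.0113 m, L = 0.0331 m, θ = 55.5°: √(L² − r² sin²θ) = 0.031763 m.
v = −0.0113·331·0.82413·[1 + 0.0113·0.56641/0.031763] = -3.7038 m/s.
|v| = 3.7038 m/s.

3.70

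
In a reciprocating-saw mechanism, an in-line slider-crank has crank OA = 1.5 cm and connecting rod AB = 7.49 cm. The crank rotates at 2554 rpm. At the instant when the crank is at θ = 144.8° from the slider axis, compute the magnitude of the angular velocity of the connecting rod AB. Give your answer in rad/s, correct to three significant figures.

44.1

ω = 267.5 rad/s (converted from 2554 rpm).
The rod makes angle φ with the slider axis where L sinφ = r sinθ; differentiating, L cosφ·φ̇ = r ω cosθ.
L cosφ = √(L² − r² sin²θ) = 0.074399 m.
|ω_rod| = r ω |cosθ| / √(L² − r² sin²θ) = 0.015·267.5·0.81714/0.074399 = 44.063 rad/s.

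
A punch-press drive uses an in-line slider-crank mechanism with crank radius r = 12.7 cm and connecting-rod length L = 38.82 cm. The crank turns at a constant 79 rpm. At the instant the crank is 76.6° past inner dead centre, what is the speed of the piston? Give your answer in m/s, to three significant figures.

ω = 2π·79/60 = 8.273 rad/s
For an in-line slider-crank, x = r cosθ + √(L² − r² sin²θ), so v = −rω sinθ·[1 + r cosθ/√(L² − r² sin²θ)].
With r = 0.127 m, L = 0.3882 m, θ = 76.6°: √(L² − r² sin²θ) = 0.36802 m.
v = −0.127·8.273·0.97278·[1 + 0.127·0.23175/0.36802] = -1.1038 m/s.
|v| = 1.1038 m/s.

1.10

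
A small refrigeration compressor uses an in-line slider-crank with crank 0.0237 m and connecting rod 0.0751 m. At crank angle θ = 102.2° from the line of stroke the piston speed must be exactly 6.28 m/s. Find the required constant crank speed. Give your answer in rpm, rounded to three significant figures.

2780

For an in-line slider-crank, |v_piston| = rω|sinθ|·[1 + r cosθ/√(L² − r² sin²θ)].
With r = 0.0237 m, L = 0.0751 m, θ = 102.2°: the bracketed kinematic factor |dx/dθ| = 0.021541 m.
ω = v/|dx/dθ| = 6.28/0.021541 = 291.54 rad/s.
N = 60ω/(2π) = 2784 rpm.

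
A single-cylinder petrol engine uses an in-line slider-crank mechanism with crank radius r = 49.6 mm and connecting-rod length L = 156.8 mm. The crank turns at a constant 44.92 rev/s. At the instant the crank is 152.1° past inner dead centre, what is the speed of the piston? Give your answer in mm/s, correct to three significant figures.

4700

ω = 2π·44.9 = 282.2 rad/s
For an in-line slider-crank, x = r cosθ + √(L² − r² sin²θ), so v = −rω sinθ·[1 + r cosθ/√(L² − r² sin²θ)].
With r = 0.0496 m, L = 0.1568 m, θ = 152.1°: √(L² − r² sin²θ) = 0.15507 m.
v = −0.0496·282.2·0.46793·[1 + 0.0496·-0.88377/0.15507] = -4.6989 m/s.
|v| = 4.6989 m/s = 4698.9 mm/s.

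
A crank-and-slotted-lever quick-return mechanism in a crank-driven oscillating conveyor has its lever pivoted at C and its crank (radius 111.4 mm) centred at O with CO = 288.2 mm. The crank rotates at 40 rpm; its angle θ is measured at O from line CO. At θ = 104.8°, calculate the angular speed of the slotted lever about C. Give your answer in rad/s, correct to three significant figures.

ω = 4.189 rad/s (from 40 rpm).
Crank pin A relative to C: A = (d + r cosθ, r sinθ); lever angle φ = atan2(r sinθ, d + r cosθ).
Differentiating tanφ: φ̇ = rω(d cosθ + r)/(d² + r² + 2dr cosθ).
d² + r² + 2dr cosθ = |CA|² = 0.0790668 m²;  d cosθ + r = +0.037781 m.
|ω_lever| = |0.1114·4.189·+0.037781| / 0.0790668 = 0.22297 rad/s.

0.223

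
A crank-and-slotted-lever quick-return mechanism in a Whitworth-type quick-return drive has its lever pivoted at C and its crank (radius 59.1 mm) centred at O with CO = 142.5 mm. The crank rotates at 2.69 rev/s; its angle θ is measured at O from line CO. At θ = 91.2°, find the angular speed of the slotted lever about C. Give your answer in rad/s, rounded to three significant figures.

2.39

ω = 16.9 rad/s (from 2.69 rev/s).
Crank pin A relative to C: A = (d + r cosθ, r sinθ); lever angle φ = atan2(r sinθ, d + r cosθ).
Differentiating tanφ: φ̇ = rω(d cosθ + r)/(d² + r² + 2dr cosθ).
d² + r² + 2dr cosθ = |CA|² = 0.0234463 m²;  d cosθ + r = +0.056116 m.
|ω_lever| = |0.0591·16.9·+0.056116| / 0.0234463 = 2.3907 rad/s.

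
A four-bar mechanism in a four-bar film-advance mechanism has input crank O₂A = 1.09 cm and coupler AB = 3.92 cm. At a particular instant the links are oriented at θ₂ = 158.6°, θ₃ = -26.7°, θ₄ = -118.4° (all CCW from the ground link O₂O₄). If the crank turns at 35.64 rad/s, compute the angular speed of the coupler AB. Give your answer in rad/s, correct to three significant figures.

ω₂ = 35.64 rad/s
Differentiating the loop-closure r₂e^{iθ₂}+r₃e^{iθ₃}=r₁+r₄e^{iθ₄} gives r₂ω₂e^{iθ₂}+r₃ω₃e^{iθ₃}=r₄ω₄e^{iθ₄}.
Eliminating the other unknown: ω₃ = r₂ω₂ sin(θ₄−θ₂) / [r₃ sin(θ₃−θ₄)].
Numerator sine = +0.99255; denominator sine = +0.99956.
Result = 0.0109·35.64·(+0.99255) / (0.0392·(+0.99956)) = +9.8406 rad/s; magnitude 9.8406 rad/s.

9.84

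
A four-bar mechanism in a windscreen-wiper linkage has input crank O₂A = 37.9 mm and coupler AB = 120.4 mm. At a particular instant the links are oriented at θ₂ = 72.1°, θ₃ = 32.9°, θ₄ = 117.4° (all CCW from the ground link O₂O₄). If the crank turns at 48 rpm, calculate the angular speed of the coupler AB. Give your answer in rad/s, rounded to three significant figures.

ω₂ = 5.027 rad/s (from 48 rpm).
Differentiating the loop-closure r₂e^{iθ₂}+r₃e^{iθ₃}=r₁+r₄e^{iθ₄} gives r₂ω₂e^{iθ₂}+r₃ω₃e^{iθ₃}=r₄ω₄e^{iθ₄}.
Eliminating the other unknown: ω₃ = r₂ω₂ sin(θ₄−θ₂) / [r₃ sin(θ₃−θ₄)].
Numerator sine = +0.71080; denominator sine = -0.99540.
Result = 0.0379·5.027·(+0.71080) / (0.1204·(-0.99540)) = -1.1299 rad/s; magnitude 1.1299 rad/s.

1.13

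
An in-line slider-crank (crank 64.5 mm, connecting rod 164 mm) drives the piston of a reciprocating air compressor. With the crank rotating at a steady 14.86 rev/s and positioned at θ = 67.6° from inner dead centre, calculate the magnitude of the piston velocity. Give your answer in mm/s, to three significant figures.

6460

ω = 2π·14.9 = 93.37 rad/s
For an in-line slider-crank, x = r cosθ + √(L² − r² sin²θ), so v = −rω sinθ·[1 + r cosθ/√(L² − r² sin²θ)].
With r = 0.0645 m, L = 0.164 m, θ = 67.6°: √(L² − r² sin²θ) = 0.15277 m.
v = −0.0645·93.37·0.92455·[1 + 0.0645·0.38107/0.15277] = -6.4636 m/s.
|v| = 6.4636 m/s = 6463.6 mm/s.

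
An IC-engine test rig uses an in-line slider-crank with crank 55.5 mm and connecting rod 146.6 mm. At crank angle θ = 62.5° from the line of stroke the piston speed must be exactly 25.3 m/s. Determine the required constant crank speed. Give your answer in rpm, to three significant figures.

4140

For an in-line slider-crank, |v_piston| = rω|sinθ|·[1 + r cosθ/√(L² − r² sin²θ)].
With r = 0.0555 m, L = 0.1466 m, θ = 62.5°: the bracketed kinematic factor |dx/dθ| = 0.058365 m.
ω = v/|dx/dθ| = 25.3/0.058365 = 433.48 rad/s.
N = 60ω/(2π) = 4139.4 rpm.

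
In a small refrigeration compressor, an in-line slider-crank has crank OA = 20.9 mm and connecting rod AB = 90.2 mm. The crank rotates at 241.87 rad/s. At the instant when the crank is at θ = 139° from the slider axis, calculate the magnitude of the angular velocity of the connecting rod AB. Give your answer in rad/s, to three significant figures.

42.8

ω = 241.9 rad/s
The rod makes angle φ with the slider axis where L sinφ = r sinθ; differentiating, L cosφ·φ̇ = r ω cosθ.
L cosφ = √(L² − r² sin²θ) = 0.089152 m.
|ω_rod| = r ω |cosθ| / √(L² − r² sin²θ) = 0.0209·241.9·0.75471/0.089152 = 42.794 rad/s.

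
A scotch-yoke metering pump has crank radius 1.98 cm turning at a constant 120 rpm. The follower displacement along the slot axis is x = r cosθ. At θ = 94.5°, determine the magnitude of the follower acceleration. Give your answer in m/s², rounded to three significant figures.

0.245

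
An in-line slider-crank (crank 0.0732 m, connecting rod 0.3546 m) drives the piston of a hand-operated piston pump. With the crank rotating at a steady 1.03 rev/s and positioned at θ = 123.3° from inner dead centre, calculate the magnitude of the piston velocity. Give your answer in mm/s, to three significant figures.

350

ω = 2π·1.03 = 6.472 rad/s
For an in-line slider-crank, x = r cosθ + √(L² − r² sin²θ), so v = −rω sinθ·[1 + r cosθ/√(L² − r² sin²θ)].
With r = 0.0732 m, L = 0.3546 m, θ = 123.3°: √(L² − r² sin²θ) = 0.34928 m.
v = −0.0732·6.472·0.83581·[1 + 0.0732·-0.54902/0.34928] = -0.35039 m/s.
|v| = 0.35039 m/s = 350.39 mm/s.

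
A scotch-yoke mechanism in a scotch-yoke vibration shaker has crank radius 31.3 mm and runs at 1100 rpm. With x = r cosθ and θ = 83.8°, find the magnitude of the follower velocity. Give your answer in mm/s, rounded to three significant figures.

ω = 115.2 rad/s (from 1100 rpm).
x = r cosθ ⇒ ẋ = −rω sinθ.
|v| = rω|sinθ| = 0.0313·115.2·|sin 83.8°| = 3.5844 m/s = 3584.4 mm/s.

3580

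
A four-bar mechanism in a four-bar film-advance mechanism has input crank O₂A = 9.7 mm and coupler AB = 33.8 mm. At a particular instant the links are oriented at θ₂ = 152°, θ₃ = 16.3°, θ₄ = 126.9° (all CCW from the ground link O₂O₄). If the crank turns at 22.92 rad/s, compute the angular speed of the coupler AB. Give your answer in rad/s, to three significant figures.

ω₂ = 22.92 rad/s
Differentiating the loop-closure r₂e^{iθ₂}+r₃e^{iθ₃}=r₁+r₄e^{iθ₄} gives r₂ω₂e^{iθ₂}+r₃ω₃e^{iθ₃}=r₄ω₄e^{iθ₄}.
Eliminating the other unknown: ω₃ = r₂ω₂ sin(θ₄−θ₂) / [r₃ sin(θ₃−θ₄)].
Numerator sine = -0.42420; denominator sine = -0.93606.
Result = 0.0097·22.92·(-0.42420) / (0.0338·(-0.93606)) = +2.9808 rad/s; magnitude 2.9808 rad/s.

2.98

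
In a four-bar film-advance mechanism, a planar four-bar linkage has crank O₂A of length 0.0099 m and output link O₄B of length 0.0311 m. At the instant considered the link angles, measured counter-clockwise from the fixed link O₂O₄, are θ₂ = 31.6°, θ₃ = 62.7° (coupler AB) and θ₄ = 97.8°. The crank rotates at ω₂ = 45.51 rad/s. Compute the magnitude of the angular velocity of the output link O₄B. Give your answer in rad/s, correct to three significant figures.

13.0

ω₂ = 45.51 rad/s
Differentiating the loop-closure r₂e^{iθ₂}+r₃e^{iθ₃}=r₁+r₄e^{iθ₄} gives r₂ω₂e^{iθ₂}+r₃ω₃e^{iθ₃}=r₄ω₄e^{iθ₄}.
Eliminating the other unknown: ω₄ = r₂ω₂ sin(θ₂−θ₃) / [r₄ sin(θ₄−θ₃)].
Numerator sine = -0.51653; denominator sine = +0.57501.
Result = 0.0099·45.51·(-0.51653) / (0.0311·(+0.57501)) = -13.014 rad/s; magnitude 13.014 rad/s.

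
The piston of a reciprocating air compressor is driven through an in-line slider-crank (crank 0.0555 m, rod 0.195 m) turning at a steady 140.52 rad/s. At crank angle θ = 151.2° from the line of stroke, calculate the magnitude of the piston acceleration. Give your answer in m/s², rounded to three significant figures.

ω = 140.5 rad/s
x(θ) = r cosθ + √(L² − r² sin²θ); with ω constant, a = ω²·d²x/dθ².
d²x/dθ² = −r cosθ − r²(cos2θ)/√u − r⁴ sin²2θ/(4u^{3/2}),  u = L² − r² sin²θ = 0.0373101 m².
Substituting r = 0.0555 m, L = 0.195 m, θ = 151.2°: d²x/dθ² = +0.039856 m.
a = ω²·d²x/dθ² = (140.5)²·(+0.039856) = +786.99 m/s²;  |a| = 786.99 m/s².

787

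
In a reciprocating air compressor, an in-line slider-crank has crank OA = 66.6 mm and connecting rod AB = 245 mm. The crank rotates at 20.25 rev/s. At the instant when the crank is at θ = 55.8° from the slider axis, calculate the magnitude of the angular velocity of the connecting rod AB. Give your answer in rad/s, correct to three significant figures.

20.0

ω = 127.2 rad/s (converted from 20.25 rev/s).
The rod makes angle φ with the slider axis where L sinφ = r sinθ; differentiating, L cosφ·φ̇ = r ω cosθ.
L cosφ = √(L² − r² sin²θ) = 0.23873 m.
|ω_rod| = r ω |cosθ| / √(L² − r² sin²θ) = 0.0666·127.2·0.56208/0.23873 = 19.952 rad/s.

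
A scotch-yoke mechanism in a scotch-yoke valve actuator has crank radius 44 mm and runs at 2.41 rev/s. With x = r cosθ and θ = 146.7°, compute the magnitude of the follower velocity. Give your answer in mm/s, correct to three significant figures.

366

ω = 15.14 rad/s (from 2.41 rev/s).
x = r cosθ ⇒ ẋ = −rω sinθ.
|v| = rω|sinθ| = 0.044·15.14·|sin 146.7°| = 0.3658 m/s = 365.8 mm/s.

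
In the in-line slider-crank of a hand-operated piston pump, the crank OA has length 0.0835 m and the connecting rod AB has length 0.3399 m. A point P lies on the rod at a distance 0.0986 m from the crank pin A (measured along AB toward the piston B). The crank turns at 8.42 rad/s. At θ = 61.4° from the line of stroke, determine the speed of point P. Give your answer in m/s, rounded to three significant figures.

ω = 8.42 rad/s.  Crank-pin speed |V_A| = rω = 0.70307 m/s, perpendicular to OA.
Rod angle: sinφ = −(r/L) sinθ ⇒ φ = -12.456°; ω_rod = −rω cosθ/√(L²−r²sin²θ) = -1.014 rad/s.
V_P = V_A + ω_rod × AP, with AP = 0.0986 m along the rod.
Components: V_Px = −rω sinθ − a·ω_rod·sinφ = -0.63885 m/s;  V_Py = rω cosθ + a·ω_rod·cosφ = +0.23892 m/s.
|V_P| = √(V_Px² + V_Py²) = 0.68206 m/s.

0.682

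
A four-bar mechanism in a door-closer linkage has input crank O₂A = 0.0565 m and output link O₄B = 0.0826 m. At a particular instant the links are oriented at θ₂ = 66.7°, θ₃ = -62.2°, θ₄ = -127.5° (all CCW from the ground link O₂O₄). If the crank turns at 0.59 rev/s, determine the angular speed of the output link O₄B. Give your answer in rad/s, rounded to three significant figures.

ω₂ = 3.707 rad/s (from 0.59 rev/s).
Differentiating the loop-closure r₂e^{iθ₂}+r₃e^{iθ₃}=r₁+r₄e^{iθ₄} gives r₂ω₂e^{iθ₂}+r₃ω₃e^{iθ₃}=r₄ω₄e^{iθ₄}.
Eliminating the other unknown: ω₄ = r₂ω₂ sin(θ₂−θ₃) / [r₄ sin(θ₄−θ₃)].
Numerator sine = +0.77824; denominator sine = -0.90851.
Result = 0.0565·3.707·(+0.77824) / (0.0826·(-0.90851)) = -2.1721 rad/s; magnitude 2.1721 rad/s.

2.17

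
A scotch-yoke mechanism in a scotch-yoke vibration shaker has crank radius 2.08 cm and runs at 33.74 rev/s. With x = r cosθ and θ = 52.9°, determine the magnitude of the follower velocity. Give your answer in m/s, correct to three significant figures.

ω = 212 rad/s (from 33.74 rev/s).
x = r cosθ ⇒ ẋ = −rω sinθ.
|v| = rω|sinθ| = 0.0208·212·|sin 52.9°| = 3.5169 m/s.

3.52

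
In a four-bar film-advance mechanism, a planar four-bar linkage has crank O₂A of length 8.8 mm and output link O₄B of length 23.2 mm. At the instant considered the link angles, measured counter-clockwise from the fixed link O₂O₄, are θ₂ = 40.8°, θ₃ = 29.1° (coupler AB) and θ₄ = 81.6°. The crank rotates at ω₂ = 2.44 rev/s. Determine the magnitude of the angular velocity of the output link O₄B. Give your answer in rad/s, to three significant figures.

ω₂ = 15.33 rad/s (from 2.44 rev/s).
Differentiating the loop-closure r₂e^{iθ₂}+r₃e^{iθ₃}=r₁+r₄e^{iθ₄} gives r₂ω₂e^{iθ₂}+r₃ω₃e^{iθ₃}=r₄ω₄e^{iθ₄}.
Eliminating the other unknown: ω₄ = r₂ω₂ sin(θ₂−θ₃) / [r₄ sin(θ₄−θ₃)].
Numerator sine = +0.20279; denominator sine = +0.79335.
Result = 0.0088·15.33·(+0.20279) / (0.0232·(+0.79335)) = +1.4864 rad/s; magnitude 1.4864 rad/s.

1.49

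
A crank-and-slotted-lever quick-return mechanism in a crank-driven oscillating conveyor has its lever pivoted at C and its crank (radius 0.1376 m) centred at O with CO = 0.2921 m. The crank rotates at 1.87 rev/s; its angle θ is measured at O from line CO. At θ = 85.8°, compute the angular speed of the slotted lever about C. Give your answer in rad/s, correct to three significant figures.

ω = 11.75 rad/s (from 1.87 rev/s).
Crank pin A relative to C: A = (d + r cosθ, r sinθ); lever angle φ = atan2(r sinθ, d + r cosθ).
Differentiating tanφ: φ̇ = rω(d cosθ + r)/(d² + r² + 2dr cosθ).
d² + r² + 2dr cosθ = |CA|² = 0.110143 m²;  d cosθ + r = +0.15899 m.
|ω_lever| = |0.1376·11.75·+0.15899| / 0.110143 = 2.3338 rad/s.

2.33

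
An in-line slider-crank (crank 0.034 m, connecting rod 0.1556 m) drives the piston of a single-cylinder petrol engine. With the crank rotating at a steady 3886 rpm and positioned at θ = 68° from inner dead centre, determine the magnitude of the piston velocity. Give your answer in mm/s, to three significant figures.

13900

ω = 2π·3886/60 = 406.9 rad/s
For an in-line slider-crank, x = r cosθ + √(L² − r² sin²θ), so v = −rω sinθ·[1 + r cosθ/√(L² − r² sin²θ)].
With r = 0.034 m, L = 0.1556 m, θ = 68°: √(L² − r² sin²θ) = 0.15237 m.
v = −0.034·406.9·0.92718·[1 + 0.034·0.37461/0.15237] = -13.901 m/s.
|v| = 13.901 m/s = 13901 mm/s.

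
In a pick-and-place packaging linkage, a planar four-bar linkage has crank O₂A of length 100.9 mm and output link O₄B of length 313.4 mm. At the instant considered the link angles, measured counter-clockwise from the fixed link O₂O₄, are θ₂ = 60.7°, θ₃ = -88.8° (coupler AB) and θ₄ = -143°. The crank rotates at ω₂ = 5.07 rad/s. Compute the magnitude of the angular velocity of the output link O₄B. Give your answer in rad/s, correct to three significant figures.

1.02

ω₂ = 5.07 rad/s
Differentiating the loop-closure r₂e^{iθ₂}+r₃e^{iθ₃}=r₁+r₄e^{iθ₄} gives r₂ω₂e^{iθ₂}+r₃ω₃e^{iθ₃}=r₄ω₄e^{iθ₄}.
Eliminating the other unknown: ω₄ = r₂ω₂ sin(θ₂−θ₃) / [r₄ sin(θ₄−θ₃)].
Numerator sine = +0.50754; denominator sine = -0.81106.
Result = 0.1009·5.07·(+0.50754) / (0.3134·(-0.81106)) = -1.0214 rad/s; magnitude 1.0214 rad/s.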